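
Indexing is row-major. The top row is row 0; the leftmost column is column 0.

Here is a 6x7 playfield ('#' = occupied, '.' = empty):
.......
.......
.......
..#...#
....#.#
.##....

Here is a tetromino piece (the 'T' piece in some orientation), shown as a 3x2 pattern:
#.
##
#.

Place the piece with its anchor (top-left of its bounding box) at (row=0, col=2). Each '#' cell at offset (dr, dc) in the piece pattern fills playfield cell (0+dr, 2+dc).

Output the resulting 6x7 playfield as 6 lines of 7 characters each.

Answer: ..#....
..##...
..#....
..#...#
....#.#
.##....

Derivation:
Fill (0+0,2+0) = (0,2)
Fill (0+1,2+0) = (1,2)
Fill (0+1,2+1) = (1,3)
Fill (0+2,2+0) = (2,2)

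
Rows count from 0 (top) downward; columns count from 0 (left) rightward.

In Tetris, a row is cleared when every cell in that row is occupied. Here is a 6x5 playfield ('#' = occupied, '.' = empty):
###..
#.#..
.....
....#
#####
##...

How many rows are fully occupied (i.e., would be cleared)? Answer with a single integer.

Answer: 1

Derivation:
Check each row:
  row 0: 2 empty cells -> not full
  row 1: 3 empty cells -> not full
  row 2: 5 empty cells -> not full
  row 3: 4 empty cells -> not full
  row 4: 0 empty cells -> FULL (clear)
  row 5: 3 empty cells -> not full
Total rows cleared: 1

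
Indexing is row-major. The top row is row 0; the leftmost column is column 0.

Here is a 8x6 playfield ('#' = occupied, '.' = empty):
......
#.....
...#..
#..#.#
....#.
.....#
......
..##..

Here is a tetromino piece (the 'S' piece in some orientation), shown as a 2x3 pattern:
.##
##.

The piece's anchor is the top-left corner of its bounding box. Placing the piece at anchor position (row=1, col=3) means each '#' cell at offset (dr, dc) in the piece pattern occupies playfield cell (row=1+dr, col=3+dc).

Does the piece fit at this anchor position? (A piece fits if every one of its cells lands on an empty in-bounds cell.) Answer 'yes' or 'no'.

Answer: no

Derivation:
Check each piece cell at anchor (1, 3):
  offset (0,1) -> (1,4): empty -> OK
  offset (0,2) -> (1,5): empty -> OK
  offset (1,0) -> (2,3): occupied ('#') -> FAIL
  offset (1,1) -> (2,4): empty -> OK
All cells valid: no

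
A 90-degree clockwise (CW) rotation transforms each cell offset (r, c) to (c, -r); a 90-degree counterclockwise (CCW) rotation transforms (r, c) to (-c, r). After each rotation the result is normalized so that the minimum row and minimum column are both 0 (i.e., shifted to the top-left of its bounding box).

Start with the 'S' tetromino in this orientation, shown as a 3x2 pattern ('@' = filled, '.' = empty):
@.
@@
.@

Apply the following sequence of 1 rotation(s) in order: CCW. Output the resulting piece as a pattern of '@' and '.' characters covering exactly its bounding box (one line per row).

Answer: .@@
@@.

Derivation:
Start:
@.
@@
.@
After rotation 1 (CCW):
.@@
@@.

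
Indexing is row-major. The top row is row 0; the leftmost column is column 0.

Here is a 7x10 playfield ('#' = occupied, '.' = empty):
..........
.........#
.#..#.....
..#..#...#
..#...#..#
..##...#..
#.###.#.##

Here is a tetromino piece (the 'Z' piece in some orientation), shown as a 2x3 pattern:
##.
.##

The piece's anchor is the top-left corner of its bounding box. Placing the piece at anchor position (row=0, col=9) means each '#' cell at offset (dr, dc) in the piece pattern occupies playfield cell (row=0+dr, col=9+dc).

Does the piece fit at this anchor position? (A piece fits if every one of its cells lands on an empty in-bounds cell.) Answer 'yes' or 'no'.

Answer: no

Derivation:
Check each piece cell at anchor (0, 9):
  offset (0,0) -> (0,9): empty -> OK
  offset (0,1) -> (0,10): out of bounds -> FAIL
  offset (1,1) -> (1,10): out of bounds -> FAIL
  offset (1,2) -> (1,11): out of bounds -> FAIL
All cells valid: no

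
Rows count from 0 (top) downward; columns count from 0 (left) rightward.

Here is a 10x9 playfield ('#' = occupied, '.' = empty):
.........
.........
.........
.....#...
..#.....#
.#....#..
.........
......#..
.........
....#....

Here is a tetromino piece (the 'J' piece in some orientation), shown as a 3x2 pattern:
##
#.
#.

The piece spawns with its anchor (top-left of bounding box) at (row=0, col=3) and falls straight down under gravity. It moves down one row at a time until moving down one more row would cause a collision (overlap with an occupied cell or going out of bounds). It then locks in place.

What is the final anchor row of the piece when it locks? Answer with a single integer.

Answer: 7

Derivation:
Spawn at (row=0, col=3). Try each row:
  row 0: fits
  row 1: fits
  row 2: fits
  row 3: fits
  row 4: fits
  row 5: fits
  row 6: fits
  row 7: fits
  row 8: blocked -> lock at row 7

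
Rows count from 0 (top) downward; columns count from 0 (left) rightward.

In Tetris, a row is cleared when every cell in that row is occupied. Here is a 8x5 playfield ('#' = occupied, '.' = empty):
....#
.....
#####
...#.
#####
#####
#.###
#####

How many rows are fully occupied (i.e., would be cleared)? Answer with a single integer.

Answer: 4

Derivation:
Check each row:
  row 0: 4 empty cells -> not full
  row 1: 5 empty cells -> not full
  row 2: 0 empty cells -> FULL (clear)
  row 3: 4 empty cells -> not full
  row 4: 0 empty cells -> FULL (clear)
  row 5: 0 empty cells -> FULL (clear)
  row 6: 1 empty cell -> not full
  row 7: 0 empty cells -> FULL (clear)
Total rows cleared: 4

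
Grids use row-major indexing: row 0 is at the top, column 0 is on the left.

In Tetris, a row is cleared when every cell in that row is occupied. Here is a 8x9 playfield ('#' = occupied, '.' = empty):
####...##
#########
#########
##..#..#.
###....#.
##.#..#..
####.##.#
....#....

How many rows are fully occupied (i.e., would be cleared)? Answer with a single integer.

Check each row:
  row 0: 3 empty cells -> not full
  row 1: 0 empty cells -> FULL (clear)
  row 2: 0 empty cells -> FULL (clear)
  row 3: 5 empty cells -> not full
  row 4: 5 empty cells -> not full
  row 5: 5 empty cells -> not full
  row 6: 2 empty cells -> not full
  row 7: 8 empty cells -> not full
Total rows cleared: 2

Answer: 2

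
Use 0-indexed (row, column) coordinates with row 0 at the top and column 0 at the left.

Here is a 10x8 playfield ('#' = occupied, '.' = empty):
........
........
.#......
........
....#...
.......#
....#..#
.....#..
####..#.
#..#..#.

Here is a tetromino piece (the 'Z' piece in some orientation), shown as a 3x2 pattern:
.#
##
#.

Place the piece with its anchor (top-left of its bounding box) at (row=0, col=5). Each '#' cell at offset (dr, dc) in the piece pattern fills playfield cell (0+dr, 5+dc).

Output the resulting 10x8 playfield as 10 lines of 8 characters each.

Answer: ......#.
.....##.
.#...#..
........
....#...
.......#
....#..#
.....#..
####..#.
#..#..#.

Derivation:
Fill (0+0,5+1) = (0,6)
Fill (0+1,5+0) = (1,5)
Fill (0+1,5+1) = (1,6)
Fill (0+2,5+0) = (2,5)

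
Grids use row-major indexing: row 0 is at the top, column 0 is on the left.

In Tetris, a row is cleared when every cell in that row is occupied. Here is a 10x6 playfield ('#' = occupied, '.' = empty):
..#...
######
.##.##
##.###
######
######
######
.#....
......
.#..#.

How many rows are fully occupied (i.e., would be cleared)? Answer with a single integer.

Check each row:
  row 0: 5 empty cells -> not full
  row 1: 0 empty cells -> FULL (clear)
  row 2: 2 empty cells -> not full
  row 3: 1 empty cell -> not full
  row 4: 0 empty cells -> FULL (clear)
  row 5: 0 empty cells -> FULL (clear)
  row 6: 0 empty cells -> FULL (clear)
  row 7: 5 empty cells -> not full
  row 8: 6 empty cells -> not full
  row 9: 4 empty cells -> not full
Total rows cleared: 4

Answer: 4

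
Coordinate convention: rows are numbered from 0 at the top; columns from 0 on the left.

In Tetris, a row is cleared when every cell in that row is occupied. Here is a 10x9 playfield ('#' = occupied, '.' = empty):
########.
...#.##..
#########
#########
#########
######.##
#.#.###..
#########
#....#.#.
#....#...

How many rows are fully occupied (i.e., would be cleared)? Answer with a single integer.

Check each row:
  row 0: 1 empty cell -> not full
  row 1: 6 empty cells -> not full
  row 2: 0 empty cells -> FULL (clear)
  row 3: 0 empty cells -> FULL (clear)
  row 4: 0 empty cells -> FULL (clear)
  row 5: 1 empty cell -> not full
  row 6: 4 empty cells -> not full
  row 7: 0 empty cells -> FULL (clear)
  row 8: 6 empty cells -> not full
  row 9: 7 empty cells -> not full
Total rows cleared: 4

Answer: 4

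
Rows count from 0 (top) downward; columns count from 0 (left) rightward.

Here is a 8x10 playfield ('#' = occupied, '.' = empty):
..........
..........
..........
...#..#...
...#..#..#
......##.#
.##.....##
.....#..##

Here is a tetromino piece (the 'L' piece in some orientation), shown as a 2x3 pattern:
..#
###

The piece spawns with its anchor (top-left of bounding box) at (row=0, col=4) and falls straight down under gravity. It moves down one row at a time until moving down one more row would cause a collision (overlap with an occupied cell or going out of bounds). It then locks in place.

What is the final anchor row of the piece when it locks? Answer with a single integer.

Spawn at (row=0, col=4). Try each row:
  row 0: fits
  row 1: fits
  row 2: blocked -> lock at row 1

Answer: 1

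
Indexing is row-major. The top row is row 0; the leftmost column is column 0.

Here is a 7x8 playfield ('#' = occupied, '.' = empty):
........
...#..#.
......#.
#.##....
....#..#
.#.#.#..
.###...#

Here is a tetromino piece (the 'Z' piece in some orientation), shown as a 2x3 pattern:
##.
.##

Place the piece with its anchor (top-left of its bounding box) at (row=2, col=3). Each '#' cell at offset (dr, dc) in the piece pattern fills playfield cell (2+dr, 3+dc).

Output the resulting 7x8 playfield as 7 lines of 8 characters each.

Answer: ........
...#..#.
...##.#.
#.####..
....#..#
.#.#.#..
.###...#

Derivation:
Fill (2+0,3+0) = (2,3)
Fill (2+0,3+1) = (2,4)
Fill (2+1,3+1) = (3,4)
Fill (2+1,3+2) = (3,5)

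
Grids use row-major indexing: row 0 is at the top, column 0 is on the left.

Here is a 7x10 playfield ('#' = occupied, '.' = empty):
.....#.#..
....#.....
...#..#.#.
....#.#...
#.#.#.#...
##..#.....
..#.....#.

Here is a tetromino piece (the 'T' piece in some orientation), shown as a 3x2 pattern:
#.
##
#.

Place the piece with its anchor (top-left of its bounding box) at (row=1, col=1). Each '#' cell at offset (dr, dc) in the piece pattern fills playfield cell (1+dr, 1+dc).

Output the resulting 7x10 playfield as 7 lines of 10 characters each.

Fill (1+0,1+0) = (1,1)
Fill (1+1,1+0) = (2,1)
Fill (1+1,1+1) = (2,2)
Fill (1+2,1+0) = (3,1)

Answer: .....#.#..
.#..#.....
.###..#.#.
.#..#.#...
#.#.#.#...
##..#.....
..#.....#.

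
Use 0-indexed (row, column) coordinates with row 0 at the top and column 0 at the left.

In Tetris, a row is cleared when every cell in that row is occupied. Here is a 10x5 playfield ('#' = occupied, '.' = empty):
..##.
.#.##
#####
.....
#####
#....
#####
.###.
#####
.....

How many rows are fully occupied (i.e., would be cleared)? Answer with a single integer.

Check each row:
  row 0: 3 empty cells -> not full
  row 1: 2 empty cells -> not full
  row 2: 0 empty cells -> FULL (clear)
  row 3: 5 empty cells -> not full
  row 4: 0 empty cells -> FULL (clear)
  row 5: 4 empty cells -> not full
  row 6: 0 empty cells -> FULL (clear)
  row 7: 2 empty cells -> not full
  row 8: 0 empty cells -> FULL (clear)
  row 9: 5 empty cells -> not full
Total rows cleared: 4

Answer: 4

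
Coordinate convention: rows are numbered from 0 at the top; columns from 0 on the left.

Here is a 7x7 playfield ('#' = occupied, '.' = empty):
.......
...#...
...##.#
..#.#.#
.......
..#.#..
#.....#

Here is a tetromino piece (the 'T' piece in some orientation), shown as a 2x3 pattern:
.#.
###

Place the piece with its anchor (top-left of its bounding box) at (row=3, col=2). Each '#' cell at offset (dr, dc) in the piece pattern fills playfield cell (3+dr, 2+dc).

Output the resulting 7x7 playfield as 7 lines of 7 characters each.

Answer: .......
...#...
...##.#
..###.#
..###..
..#.#..
#.....#

Derivation:
Fill (3+0,2+1) = (3,3)
Fill (3+1,2+0) = (4,2)
Fill (3+1,2+1) = (4,3)
Fill (3+1,2+2) = (4,4)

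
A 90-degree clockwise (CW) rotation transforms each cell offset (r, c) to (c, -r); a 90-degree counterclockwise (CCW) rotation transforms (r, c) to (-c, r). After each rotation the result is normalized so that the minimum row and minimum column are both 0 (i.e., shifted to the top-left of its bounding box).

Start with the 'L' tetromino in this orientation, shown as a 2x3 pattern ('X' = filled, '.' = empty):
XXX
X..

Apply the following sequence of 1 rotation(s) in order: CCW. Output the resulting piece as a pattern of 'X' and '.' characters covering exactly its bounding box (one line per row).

Start:
XXX
X..
After rotation 1 (CCW):
X.
X.
XX

Answer: X.
X.
XX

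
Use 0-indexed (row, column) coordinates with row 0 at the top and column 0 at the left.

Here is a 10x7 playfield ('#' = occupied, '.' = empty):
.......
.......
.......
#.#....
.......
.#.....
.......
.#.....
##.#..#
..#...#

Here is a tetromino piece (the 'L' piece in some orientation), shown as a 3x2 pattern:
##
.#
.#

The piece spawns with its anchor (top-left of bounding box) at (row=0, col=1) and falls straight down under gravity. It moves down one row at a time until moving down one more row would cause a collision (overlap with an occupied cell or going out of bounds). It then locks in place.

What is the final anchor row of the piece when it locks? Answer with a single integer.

Answer: 0

Derivation:
Spawn at (row=0, col=1). Try each row:
  row 0: fits
  row 1: blocked -> lock at row 0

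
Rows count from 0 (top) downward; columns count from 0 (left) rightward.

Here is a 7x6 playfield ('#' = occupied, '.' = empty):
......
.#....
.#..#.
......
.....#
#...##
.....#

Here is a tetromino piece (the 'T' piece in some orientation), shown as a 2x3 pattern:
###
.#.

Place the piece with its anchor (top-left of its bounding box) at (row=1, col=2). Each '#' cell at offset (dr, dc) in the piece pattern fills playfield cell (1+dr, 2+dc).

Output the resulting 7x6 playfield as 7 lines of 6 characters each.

Answer: ......
.####.
.#.##.
......
.....#
#...##
.....#

Derivation:
Fill (1+0,2+0) = (1,2)
Fill (1+0,2+1) = (1,3)
Fill (1+0,2+2) = (1,4)
Fill (1+1,2+1) = (2,3)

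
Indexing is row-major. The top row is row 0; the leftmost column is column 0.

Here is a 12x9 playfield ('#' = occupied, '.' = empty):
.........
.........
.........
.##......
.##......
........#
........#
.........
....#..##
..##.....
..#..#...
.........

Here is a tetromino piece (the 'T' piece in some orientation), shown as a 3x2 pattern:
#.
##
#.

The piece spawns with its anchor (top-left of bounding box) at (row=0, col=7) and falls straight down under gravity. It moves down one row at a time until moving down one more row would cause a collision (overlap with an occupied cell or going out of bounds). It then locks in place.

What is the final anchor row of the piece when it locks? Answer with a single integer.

Spawn at (row=0, col=7). Try each row:
  row 0: fits
  row 1: fits
  row 2: fits
  row 3: fits
  row 4: blocked -> lock at row 3

Answer: 3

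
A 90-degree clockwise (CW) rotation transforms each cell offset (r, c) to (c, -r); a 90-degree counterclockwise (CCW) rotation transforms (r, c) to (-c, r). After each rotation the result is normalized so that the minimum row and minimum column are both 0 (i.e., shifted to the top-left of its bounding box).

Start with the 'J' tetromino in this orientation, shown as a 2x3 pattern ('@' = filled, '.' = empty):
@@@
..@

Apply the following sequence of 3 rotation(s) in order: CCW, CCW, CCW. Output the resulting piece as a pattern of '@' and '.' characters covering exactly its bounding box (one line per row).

Answer: .@
.@
@@

Derivation:
Start:
@@@
..@
After rotation 1 (CCW):
@@
@.
@.
After rotation 2 (CCW):
@..
@@@
After rotation 3 (CCW):
.@
.@
@@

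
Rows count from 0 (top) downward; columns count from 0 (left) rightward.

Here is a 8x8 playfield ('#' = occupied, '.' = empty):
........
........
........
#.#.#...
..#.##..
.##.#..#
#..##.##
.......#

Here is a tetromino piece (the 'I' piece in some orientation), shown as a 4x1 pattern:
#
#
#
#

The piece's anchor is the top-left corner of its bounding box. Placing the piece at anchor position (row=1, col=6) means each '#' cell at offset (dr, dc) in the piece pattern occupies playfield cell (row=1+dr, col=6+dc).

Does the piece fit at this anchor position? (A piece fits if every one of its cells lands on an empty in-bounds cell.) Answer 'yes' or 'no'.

Answer: yes

Derivation:
Check each piece cell at anchor (1, 6):
  offset (0,0) -> (1,6): empty -> OK
  offset (1,0) -> (2,6): empty -> OK
  offset (2,0) -> (3,6): empty -> OK
  offset (3,0) -> (4,6): empty -> OK
All cells valid: yes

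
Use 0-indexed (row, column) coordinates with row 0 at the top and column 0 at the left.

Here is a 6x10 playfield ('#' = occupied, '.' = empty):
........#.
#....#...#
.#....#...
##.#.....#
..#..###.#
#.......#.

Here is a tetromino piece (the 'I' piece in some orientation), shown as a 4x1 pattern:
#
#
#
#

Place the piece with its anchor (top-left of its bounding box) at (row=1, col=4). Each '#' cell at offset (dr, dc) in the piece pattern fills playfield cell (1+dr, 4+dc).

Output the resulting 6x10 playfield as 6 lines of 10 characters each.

Answer: ........#.
#...##...#
.#..#.#...
##.##....#
..#.####.#
#.......#.

Derivation:
Fill (1+0,4+0) = (1,4)
Fill (1+1,4+0) = (2,4)
Fill (1+2,4+0) = (3,4)
Fill (1+3,4+0) = (4,4)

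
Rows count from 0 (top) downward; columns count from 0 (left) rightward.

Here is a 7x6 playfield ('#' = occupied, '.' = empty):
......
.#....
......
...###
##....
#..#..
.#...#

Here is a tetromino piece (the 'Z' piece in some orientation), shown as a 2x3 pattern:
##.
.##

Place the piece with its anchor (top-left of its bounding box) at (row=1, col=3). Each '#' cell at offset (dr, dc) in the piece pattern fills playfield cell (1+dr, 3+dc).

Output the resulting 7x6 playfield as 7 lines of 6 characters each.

Fill (1+0,3+0) = (1,3)
Fill (1+0,3+1) = (1,4)
Fill (1+1,3+1) = (2,4)
Fill (1+1,3+2) = (2,5)

Answer: ......
.#.##.
....##
...###
##....
#..#..
.#...#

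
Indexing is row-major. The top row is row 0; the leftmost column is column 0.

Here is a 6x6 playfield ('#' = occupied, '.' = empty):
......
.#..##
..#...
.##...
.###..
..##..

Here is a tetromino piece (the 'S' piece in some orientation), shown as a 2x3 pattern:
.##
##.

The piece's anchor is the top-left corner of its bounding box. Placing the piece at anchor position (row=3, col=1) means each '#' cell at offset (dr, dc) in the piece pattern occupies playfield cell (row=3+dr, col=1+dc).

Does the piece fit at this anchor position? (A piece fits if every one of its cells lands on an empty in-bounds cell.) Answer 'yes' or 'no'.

Check each piece cell at anchor (3, 1):
  offset (0,1) -> (3,2): occupied ('#') -> FAIL
  offset (0,2) -> (3,3): empty -> OK
  offset (1,0) -> (4,1): occupied ('#') -> FAIL
  offset (1,1) -> (4,2): occupied ('#') -> FAIL
All cells valid: no

Answer: no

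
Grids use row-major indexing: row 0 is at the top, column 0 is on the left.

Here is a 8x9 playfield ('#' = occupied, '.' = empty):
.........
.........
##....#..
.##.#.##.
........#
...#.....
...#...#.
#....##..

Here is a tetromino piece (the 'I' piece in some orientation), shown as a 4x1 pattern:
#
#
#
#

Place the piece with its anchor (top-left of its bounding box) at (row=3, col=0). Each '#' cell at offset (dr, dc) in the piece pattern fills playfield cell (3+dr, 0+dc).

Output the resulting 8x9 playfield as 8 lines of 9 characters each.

Answer: .........
.........
##....#..
###.#.##.
#.......#
#..#.....
#..#...#.
#....##..

Derivation:
Fill (3+0,0+0) = (3,0)
Fill (3+1,0+0) = (4,0)
Fill (3+2,0+0) = (5,0)
Fill (3+3,0+0) = (6,0)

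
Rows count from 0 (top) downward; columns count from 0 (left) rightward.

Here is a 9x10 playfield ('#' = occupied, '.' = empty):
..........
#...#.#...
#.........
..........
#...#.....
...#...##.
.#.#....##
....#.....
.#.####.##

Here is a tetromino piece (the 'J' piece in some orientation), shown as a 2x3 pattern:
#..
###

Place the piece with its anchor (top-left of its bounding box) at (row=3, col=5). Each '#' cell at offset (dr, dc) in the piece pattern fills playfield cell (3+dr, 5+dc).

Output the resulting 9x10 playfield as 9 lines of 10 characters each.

Fill (3+0,5+0) = (3,5)
Fill (3+1,5+0) = (4,5)
Fill (3+1,5+1) = (4,6)
Fill (3+1,5+2) = (4,7)

Answer: ..........
#...#.#...
#.........
.....#....
#...####..
...#...##.
.#.#....##
....#.....
.#.####.##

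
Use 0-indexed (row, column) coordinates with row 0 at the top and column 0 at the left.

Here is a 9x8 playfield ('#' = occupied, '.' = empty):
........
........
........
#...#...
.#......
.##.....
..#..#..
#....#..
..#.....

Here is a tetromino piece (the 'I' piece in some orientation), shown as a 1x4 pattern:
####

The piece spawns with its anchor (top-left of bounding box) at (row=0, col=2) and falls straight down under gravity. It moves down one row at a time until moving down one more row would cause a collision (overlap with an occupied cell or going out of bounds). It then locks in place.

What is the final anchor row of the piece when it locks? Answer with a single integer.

Answer: 2

Derivation:
Spawn at (row=0, col=2). Try each row:
  row 0: fits
  row 1: fits
  row 2: fits
  row 3: blocked -> lock at row 2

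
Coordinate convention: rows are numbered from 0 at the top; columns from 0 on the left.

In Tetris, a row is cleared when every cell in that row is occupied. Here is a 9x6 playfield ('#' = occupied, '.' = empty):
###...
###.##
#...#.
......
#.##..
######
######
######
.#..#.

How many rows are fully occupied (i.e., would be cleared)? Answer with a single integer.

Check each row:
  row 0: 3 empty cells -> not full
  row 1: 1 empty cell -> not full
  row 2: 4 empty cells -> not full
  row 3: 6 empty cells -> not full
  row 4: 3 empty cells -> not full
  row 5: 0 empty cells -> FULL (clear)
  row 6: 0 empty cells -> FULL (clear)
  row 7: 0 empty cells -> FULL (clear)
  row 8: 4 empty cells -> not full
Total rows cleared: 3

Answer: 3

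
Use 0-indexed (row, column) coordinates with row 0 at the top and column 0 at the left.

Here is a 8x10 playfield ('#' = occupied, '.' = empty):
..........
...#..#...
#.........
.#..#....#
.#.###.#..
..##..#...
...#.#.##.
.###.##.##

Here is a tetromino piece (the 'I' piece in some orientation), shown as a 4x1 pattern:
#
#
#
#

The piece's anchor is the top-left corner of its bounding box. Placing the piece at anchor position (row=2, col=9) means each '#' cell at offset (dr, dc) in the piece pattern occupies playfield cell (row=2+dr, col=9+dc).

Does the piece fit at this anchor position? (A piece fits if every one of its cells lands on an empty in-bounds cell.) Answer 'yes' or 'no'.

Check each piece cell at anchor (2, 9):
  offset (0,0) -> (2,9): empty -> OK
  offset (1,0) -> (3,9): occupied ('#') -> FAIL
  offset (2,0) -> (4,9): empty -> OK
  offset (3,0) -> (5,9): empty -> OK
All cells valid: no

Answer: no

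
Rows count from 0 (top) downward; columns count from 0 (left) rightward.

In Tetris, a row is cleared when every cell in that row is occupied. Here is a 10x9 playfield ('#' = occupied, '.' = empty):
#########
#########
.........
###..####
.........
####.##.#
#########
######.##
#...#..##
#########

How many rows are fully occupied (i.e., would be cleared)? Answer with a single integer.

Answer: 4

Derivation:
Check each row:
  row 0: 0 empty cells -> FULL (clear)
  row 1: 0 empty cells -> FULL (clear)
  row 2: 9 empty cells -> not full
  row 3: 2 empty cells -> not full
  row 4: 9 empty cells -> not full
  row 5: 2 empty cells -> not full
  row 6: 0 empty cells -> FULL (clear)
  row 7: 1 empty cell -> not full
  row 8: 5 empty cells -> not full
  row 9: 0 empty cells -> FULL (clear)
Total rows cleared: 4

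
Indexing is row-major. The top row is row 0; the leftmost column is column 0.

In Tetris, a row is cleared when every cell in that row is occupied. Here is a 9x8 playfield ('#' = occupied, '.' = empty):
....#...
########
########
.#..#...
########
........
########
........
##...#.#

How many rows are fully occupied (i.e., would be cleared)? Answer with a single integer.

Check each row:
  row 0: 7 empty cells -> not full
  row 1: 0 empty cells -> FULL (clear)
  row 2: 0 empty cells -> FULL (clear)
  row 3: 6 empty cells -> not full
  row 4: 0 empty cells -> FULL (clear)
  row 5: 8 empty cells -> not full
  row 6: 0 empty cells -> FULL (clear)
  row 7: 8 empty cells -> not full
  row 8: 4 empty cells -> not full
Total rows cleared: 4

Answer: 4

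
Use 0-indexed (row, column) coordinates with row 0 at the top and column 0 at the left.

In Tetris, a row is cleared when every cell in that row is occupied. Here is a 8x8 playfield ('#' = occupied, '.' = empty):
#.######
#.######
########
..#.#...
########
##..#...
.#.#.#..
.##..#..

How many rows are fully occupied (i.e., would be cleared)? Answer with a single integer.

Answer: 2

Derivation:
Check each row:
  row 0: 1 empty cell -> not full
  row 1: 1 empty cell -> not full
  row 2: 0 empty cells -> FULL (clear)
  row 3: 6 empty cells -> not full
  row 4: 0 empty cells -> FULL (clear)
  row 5: 5 empty cells -> not full
  row 6: 5 empty cells -> not full
  row 7: 5 empty cells -> not full
Total rows cleared: 2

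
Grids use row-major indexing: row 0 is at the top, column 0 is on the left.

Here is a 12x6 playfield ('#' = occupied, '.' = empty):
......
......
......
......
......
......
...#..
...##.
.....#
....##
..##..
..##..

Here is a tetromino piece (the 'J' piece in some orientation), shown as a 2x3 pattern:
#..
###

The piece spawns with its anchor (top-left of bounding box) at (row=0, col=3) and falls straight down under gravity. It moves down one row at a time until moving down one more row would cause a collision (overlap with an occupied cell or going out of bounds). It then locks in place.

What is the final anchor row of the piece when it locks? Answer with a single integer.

Answer: 4

Derivation:
Spawn at (row=0, col=3). Try each row:
  row 0: fits
  row 1: fits
  row 2: fits
  row 3: fits
  row 4: fits
  row 5: blocked -> lock at row 4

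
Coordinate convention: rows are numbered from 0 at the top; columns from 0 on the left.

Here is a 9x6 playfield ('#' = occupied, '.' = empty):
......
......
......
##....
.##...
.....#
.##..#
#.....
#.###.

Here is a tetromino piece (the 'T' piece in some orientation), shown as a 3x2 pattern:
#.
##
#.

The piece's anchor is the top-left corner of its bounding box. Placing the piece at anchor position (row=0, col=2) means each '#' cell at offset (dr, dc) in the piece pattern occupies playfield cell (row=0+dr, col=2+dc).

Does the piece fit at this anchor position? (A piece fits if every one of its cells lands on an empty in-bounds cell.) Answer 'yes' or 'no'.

Check each piece cell at anchor (0, 2):
  offset (0,0) -> (0,2): empty -> OK
  offset (1,0) -> (1,2): empty -> OK
  offset (1,1) -> (1,3): empty -> OK
  offset (2,0) -> (2,2): empty -> OK
All cells valid: yes

Answer: yes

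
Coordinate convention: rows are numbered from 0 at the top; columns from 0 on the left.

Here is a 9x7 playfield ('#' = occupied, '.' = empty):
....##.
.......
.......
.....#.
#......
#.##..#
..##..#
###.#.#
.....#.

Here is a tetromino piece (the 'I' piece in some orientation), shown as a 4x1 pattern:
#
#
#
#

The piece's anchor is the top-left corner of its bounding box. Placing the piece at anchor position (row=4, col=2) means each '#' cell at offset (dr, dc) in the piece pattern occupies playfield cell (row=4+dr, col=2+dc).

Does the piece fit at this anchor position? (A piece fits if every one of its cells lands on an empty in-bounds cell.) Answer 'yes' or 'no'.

Check each piece cell at anchor (4, 2):
  offset (0,0) -> (4,2): empty -> OK
  offset (1,0) -> (5,2): occupied ('#') -> FAIL
  offset (2,0) -> (6,2): occupied ('#') -> FAIL
  offset (3,0) -> (7,2): occupied ('#') -> FAIL
All cells valid: no

Answer: no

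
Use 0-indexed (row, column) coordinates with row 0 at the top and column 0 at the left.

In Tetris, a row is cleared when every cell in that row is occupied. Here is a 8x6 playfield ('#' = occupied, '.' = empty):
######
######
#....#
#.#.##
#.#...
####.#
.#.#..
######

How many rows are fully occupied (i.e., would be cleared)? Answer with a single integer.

Check each row:
  row 0: 0 empty cells -> FULL (clear)
  row 1: 0 empty cells -> FULL (clear)
  row 2: 4 empty cells -> not full
  row 3: 2 empty cells -> not full
  row 4: 4 empty cells -> not full
  row 5: 1 empty cell -> not full
  row 6: 4 empty cells -> not full
  row 7: 0 empty cells -> FULL (clear)
Total rows cleared: 3

Answer: 3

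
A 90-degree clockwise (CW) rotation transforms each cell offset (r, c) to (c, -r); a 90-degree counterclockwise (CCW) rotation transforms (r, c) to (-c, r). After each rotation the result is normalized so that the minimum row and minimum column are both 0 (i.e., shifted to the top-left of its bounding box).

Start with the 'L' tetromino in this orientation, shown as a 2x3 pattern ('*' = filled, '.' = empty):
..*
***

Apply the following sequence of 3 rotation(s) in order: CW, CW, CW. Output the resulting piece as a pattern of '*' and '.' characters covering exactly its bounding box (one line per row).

Start:
..*
***
After rotation 1 (CW):
*.
*.
**
After rotation 2 (CW):
***
*..
After rotation 3 (CW):
**
.*
.*

Answer: **
.*
.*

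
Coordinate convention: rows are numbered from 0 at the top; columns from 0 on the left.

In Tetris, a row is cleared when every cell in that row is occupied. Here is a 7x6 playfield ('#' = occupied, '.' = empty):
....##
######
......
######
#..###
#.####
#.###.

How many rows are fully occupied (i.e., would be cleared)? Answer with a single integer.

Answer: 2

Derivation:
Check each row:
  row 0: 4 empty cells -> not full
  row 1: 0 empty cells -> FULL (clear)
  row 2: 6 empty cells -> not full
  row 3: 0 empty cells -> FULL (clear)
  row 4: 2 empty cells -> not full
  row 5: 1 empty cell -> not full
  row 6: 2 empty cells -> not full
Total rows cleared: 2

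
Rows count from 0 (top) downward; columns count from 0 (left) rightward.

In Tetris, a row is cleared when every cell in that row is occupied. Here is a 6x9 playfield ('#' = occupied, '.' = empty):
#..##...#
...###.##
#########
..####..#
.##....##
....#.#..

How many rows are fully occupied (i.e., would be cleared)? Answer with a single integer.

Check each row:
  row 0: 5 empty cells -> not full
  row 1: 4 empty cells -> not full
  row 2: 0 empty cells -> FULL (clear)
  row 3: 4 empty cells -> not full
  row 4: 5 empty cells -> not full
  row 5: 7 empty cells -> not full
Total rows cleared: 1

Answer: 1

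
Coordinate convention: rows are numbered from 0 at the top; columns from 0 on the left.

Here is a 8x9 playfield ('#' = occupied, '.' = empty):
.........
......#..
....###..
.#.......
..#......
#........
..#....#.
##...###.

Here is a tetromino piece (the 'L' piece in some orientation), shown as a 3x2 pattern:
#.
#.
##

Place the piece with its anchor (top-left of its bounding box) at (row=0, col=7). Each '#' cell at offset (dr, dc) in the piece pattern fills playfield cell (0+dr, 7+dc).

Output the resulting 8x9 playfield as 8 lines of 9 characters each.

Answer: .......#.
......##.
....#####
.#.......
..#......
#........
..#....#.
##...###.

Derivation:
Fill (0+0,7+0) = (0,7)
Fill (0+1,7+0) = (1,7)
Fill (0+2,7+0) = (2,7)
Fill (0+2,7+1) = (2,8)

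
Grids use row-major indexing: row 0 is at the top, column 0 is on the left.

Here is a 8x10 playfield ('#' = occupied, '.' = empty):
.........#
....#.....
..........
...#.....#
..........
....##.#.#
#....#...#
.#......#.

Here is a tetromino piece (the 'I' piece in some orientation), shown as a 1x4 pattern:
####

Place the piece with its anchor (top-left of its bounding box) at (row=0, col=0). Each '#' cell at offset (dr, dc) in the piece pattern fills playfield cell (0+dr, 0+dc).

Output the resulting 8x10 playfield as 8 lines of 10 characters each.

Answer: ####.....#
....#.....
..........
...#.....#
..........
....##.#.#
#....#...#
.#......#.

Derivation:
Fill (0+0,0+0) = (0,0)
Fill (0+0,0+1) = (0,1)
Fill (0+0,0+2) = (0,2)
Fill (0+0,0+3) = (0,3)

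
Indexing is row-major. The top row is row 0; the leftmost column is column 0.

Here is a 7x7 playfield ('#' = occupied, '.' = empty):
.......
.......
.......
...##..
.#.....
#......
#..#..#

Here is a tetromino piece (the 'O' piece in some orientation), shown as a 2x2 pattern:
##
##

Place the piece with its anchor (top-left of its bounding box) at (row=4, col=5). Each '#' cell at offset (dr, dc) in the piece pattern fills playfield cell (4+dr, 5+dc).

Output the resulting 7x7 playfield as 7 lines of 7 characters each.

Fill (4+0,5+0) = (4,5)
Fill (4+0,5+1) = (4,6)
Fill (4+1,5+0) = (5,5)
Fill (4+1,5+1) = (5,6)

Answer: .......
.......
.......
...##..
.#...##
#....##
#..#..#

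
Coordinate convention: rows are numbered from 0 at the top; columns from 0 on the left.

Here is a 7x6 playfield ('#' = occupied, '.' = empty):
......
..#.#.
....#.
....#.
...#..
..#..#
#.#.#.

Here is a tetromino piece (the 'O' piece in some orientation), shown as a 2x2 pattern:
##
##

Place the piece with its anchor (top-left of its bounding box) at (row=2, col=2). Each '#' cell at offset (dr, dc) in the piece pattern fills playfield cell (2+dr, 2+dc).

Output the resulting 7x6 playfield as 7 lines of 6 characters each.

Answer: ......
..#.#.
..###.
..###.
...#..
..#..#
#.#.#.

Derivation:
Fill (2+0,2+0) = (2,2)
Fill (2+0,2+1) = (2,3)
Fill (2+1,2+0) = (3,2)
Fill (2+1,2+1) = (3,3)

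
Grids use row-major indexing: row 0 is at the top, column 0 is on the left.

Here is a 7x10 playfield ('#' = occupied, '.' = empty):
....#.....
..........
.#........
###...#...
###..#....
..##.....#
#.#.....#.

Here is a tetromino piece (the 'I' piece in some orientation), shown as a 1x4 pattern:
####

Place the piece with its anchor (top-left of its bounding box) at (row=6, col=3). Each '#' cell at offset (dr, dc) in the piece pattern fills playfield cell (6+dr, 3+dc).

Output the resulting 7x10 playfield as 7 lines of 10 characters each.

Fill (6+0,3+0) = (6,3)
Fill (6+0,3+1) = (6,4)
Fill (6+0,3+2) = (6,5)
Fill (6+0,3+3) = (6,6)

Answer: ....#.....
..........
.#........
###...#...
###..#....
..##.....#
#.#####.#.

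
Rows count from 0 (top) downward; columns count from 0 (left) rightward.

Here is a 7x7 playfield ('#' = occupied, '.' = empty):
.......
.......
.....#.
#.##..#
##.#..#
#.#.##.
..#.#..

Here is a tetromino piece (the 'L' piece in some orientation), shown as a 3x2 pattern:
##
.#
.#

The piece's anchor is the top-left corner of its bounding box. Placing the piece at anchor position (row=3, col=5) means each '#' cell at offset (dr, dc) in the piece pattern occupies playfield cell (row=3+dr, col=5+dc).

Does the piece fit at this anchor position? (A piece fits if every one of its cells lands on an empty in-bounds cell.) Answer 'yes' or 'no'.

Check each piece cell at anchor (3, 5):
  offset (0,0) -> (3,5): empty -> OK
  offset (0,1) -> (3,6): occupied ('#') -> FAIL
  offset (1,1) -> (4,6): occupied ('#') -> FAIL
  offset (2,1) -> (5,6): empty -> OK
All cells valid: no

Answer: no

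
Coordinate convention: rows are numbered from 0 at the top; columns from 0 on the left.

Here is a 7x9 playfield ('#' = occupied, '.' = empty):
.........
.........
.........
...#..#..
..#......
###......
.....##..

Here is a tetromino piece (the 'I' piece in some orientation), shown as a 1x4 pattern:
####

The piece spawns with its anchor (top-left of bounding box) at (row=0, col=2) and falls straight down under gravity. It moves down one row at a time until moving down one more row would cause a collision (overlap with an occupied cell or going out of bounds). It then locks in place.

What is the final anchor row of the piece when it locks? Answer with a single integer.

Answer: 2

Derivation:
Spawn at (row=0, col=2). Try each row:
  row 0: fits
  row 1: fits
  row 2: fits
  row 3: blocked -> lock at row 2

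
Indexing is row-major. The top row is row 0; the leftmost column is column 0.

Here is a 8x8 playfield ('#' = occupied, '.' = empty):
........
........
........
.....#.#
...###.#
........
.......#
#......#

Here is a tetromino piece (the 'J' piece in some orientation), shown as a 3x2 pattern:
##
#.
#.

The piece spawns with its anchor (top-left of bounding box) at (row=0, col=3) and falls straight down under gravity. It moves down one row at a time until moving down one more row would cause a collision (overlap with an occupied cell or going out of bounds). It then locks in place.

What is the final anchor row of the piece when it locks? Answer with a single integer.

Spawn at (row=0, col=3). Try each row:
  row 0: fits
  row 1: fits
  row 2: blocked -> lock at row 1

Answer: 1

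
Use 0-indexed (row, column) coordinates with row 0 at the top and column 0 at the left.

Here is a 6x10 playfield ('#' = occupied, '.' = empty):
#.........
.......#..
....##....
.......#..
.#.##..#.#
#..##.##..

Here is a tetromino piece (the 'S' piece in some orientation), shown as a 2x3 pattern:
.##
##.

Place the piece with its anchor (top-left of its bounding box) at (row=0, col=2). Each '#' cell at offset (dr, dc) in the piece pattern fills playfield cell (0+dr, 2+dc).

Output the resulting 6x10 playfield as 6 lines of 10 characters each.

Fill (0+0,2+1) = (0,3)
Fill (0+0,2+2) = (0,4)
Fill (0+1,2+0) = (1,2)
Fill (0+1,2+1) = (1,3)

Answer: #..##.....
..##...#..
....##....
.......#..
.#.##..#.#
#..##.##..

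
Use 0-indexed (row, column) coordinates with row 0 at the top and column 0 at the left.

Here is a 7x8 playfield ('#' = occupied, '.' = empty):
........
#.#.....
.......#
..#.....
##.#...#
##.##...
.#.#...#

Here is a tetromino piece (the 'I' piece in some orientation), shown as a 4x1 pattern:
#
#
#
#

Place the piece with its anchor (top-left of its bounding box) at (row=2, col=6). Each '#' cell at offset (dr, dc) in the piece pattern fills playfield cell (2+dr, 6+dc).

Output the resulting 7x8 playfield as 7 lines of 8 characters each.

Answer: ........
#.#.....
......##
..#...#.
##.#..##
##.##.#.
.#.#...#

Derivation:
Fill (2+0,6+0) = (2,6)
Fill (2+1,6+0) = (3,6)
Fill (2+2,6+0) = (4,6)
Fill (2+3,6+0) = (5,6)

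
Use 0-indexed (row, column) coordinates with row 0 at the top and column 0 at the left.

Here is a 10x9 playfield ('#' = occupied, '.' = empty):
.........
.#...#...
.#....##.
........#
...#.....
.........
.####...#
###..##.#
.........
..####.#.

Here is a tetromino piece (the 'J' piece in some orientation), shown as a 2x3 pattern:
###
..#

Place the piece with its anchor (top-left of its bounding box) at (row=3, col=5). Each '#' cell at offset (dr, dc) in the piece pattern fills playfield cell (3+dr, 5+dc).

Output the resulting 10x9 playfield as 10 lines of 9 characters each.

Answer: .........
.#...#...
.#....##.
.....####
...#...#.
.........
.####...#
###..##.#
.........
..####.#.

Derivation:
Fill (3+0,5+0) = (3,5)
Fill (3+0,5+1) = (3,6)
Fill (3+0,5+2) = (3,7)
Fill (3+1,5+2) = (4,7)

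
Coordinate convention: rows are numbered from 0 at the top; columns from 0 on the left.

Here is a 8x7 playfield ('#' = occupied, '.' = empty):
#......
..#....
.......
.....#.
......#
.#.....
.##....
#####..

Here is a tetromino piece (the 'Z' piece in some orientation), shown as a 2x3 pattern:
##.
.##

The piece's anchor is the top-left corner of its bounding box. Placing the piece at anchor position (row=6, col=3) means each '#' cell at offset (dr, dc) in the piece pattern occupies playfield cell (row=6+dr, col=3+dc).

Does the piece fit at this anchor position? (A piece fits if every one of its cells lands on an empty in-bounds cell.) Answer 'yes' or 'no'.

Check each piece cell at anchor (6, 3):
  offset (0,0) -> (6,3): empty -> OK
  offset (0,1) -> (6,4): empty -> OK
  offset (1,1) -> (7,4): occupied ('#') -> FAIL
  offset (1,2) -> (7,5): empty -> OK
All cells valid: no

Answer: no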